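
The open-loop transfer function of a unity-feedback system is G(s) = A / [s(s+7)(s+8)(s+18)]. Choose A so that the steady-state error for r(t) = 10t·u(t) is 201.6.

50

System type = 1 (one pole at s=0).
K_v = lim_{s→0} s·G(s) = A / (7·8·18) = (1/1008)·A.
e_ss = 10/K_v = 201.6 ⇒ K_v = 25/504 ⇒ A = (25/504)/(1/1008) = 50.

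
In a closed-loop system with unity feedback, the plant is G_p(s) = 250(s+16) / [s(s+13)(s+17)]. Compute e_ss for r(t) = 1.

0

The open loop has one pole at the origin → type 1 system.
A type-1 system has K_p = ∞, so it tracks a step input with zero steady-state error.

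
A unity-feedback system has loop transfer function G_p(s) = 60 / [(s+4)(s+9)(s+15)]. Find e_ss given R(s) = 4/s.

3.6

System type = 0 (no poles at s=0).
K_p = lim_{s→0} G_p(s) = 60 / (4·9·15) = 1/9.
e_ss = 4/(1 + K_p) = 4/(10/9) = 3.6.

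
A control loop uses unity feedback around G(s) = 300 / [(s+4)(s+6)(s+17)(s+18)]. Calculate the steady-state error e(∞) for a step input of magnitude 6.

No free integrators in G(s): this is a type 0 system.
K_p = lim_{s→0} G(s) = 300 / (4·6·17·18) = 25/612.
e_ss = 6/(1 + K_p) = 6/(637/612) = 3672/637.

3672/637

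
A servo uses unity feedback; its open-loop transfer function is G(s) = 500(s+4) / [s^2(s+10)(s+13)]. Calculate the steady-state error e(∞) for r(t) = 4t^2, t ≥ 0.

0.52

System type = 2 (two poles at s=0).
K_a = lim_{s→0} s^2·G(s) = 500·4 / (10·13) = 200/13.
r(t) = 4t^2 gives R(s) = 8/s^3.
e_ss = 8/K_a = 8/(200/13) = 0.52.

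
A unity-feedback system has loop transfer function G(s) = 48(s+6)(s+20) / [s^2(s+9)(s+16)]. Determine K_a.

System type = 2 (two poles at s=0).
K_a = lim_{s→0} s^2·G(s) = 48·6·20 / (9·16) = 40.

40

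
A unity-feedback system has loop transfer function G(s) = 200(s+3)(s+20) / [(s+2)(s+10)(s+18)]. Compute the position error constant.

G(s) has no factors of s in the denominator, so the system is type 0.
K_p = lim_{s→0} G(s) = 200·3·20 / (2·10·18) = 100/3.

100/3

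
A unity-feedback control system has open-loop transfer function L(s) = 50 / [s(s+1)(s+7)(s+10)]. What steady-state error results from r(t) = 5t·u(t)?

One free integrator in L(s): this is a type 1 system.
K_v = lim_{s→0} s·L(s) = 50 / (1·7·10) = 5/7.
e_ss = 5/K_v = 5/(5/7) = 7.

7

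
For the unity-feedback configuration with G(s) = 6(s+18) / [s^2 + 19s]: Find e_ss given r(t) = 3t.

19/36

Factoring s from the denominator leaves a polynomial with constant term 19, so the system is type 1.
K_v = lim_{s→0} s·G(s) = 6·18 / 19 = 108/19.
e_ss = 3/K_v = 3/(108/19) = 19/36.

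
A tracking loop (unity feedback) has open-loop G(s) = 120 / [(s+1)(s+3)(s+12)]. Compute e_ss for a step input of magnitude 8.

24/13

G(s) has no factors of s in the denominator, so the system is type 0.
K_p = lim_{s→0} G(s) = 120 / (1·3·12) = 10/3.
e_ss = 8/(1 + K_p) = 8/(13/3) = 24/13.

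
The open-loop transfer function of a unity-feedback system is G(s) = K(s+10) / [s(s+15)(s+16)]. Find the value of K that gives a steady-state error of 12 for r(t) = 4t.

G(s) has one factor of s in the denominator, so the system is type 1.
K_v = lim_{s→0} s·G(s) = K·10 / (15·16) = (1/24)·K.
e_ss = 4/K_v = 12 ⇒ K_v = 1/3 ⇒ K = (1/3)/(1/24) = 8.

8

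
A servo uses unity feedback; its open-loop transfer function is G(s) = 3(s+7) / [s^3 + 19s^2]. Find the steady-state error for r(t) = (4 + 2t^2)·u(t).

76/21

Factoring s^2 from the denominator leaves a polynomial with constant term 19, so the system is type 2. Treating each term separately:
  • 4: tracked with zero error.
  • 2t^2: e_ss = 4/K_a with K_a=21/19 → 76/21.
Total e_ss = 76/21.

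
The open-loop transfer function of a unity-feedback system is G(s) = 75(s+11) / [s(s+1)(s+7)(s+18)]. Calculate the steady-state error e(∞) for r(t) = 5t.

G(s) has one factor of s in the denominator, so the system is type 1.
K_v = lim_{s→0} s·G(s) = 75·11 / (1·7·18) = 275/42.
e_ss = 5/K_v = 5/(275/42) = 42/55.

42/55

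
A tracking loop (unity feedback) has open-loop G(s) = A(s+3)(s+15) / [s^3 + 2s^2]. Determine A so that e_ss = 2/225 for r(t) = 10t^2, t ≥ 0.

Lowest-order denominator term is 2s^2, so the open loop has 2 poles at the origin → type 2 system.
K_a = lim_{s→0} s^2·G(s) = A·3·15 / 2 = 22.5·A.
e_ss = 20/K_a = 2/225 ⇒ K_a = 2250 ⇒ A = 2250/22.5 = 100.

100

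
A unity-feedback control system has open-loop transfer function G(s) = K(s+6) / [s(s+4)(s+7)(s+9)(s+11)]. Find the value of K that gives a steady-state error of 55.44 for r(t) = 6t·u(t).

50

G(s) has one factor of s in the denominator, so the system is type 1.
K_v = lim_{s→0} s·G(s) = K·6 / (4·7·9·11) = (1/462)·K.
e_ss = 6/K_v = 55.44 ⇒ K_v = 25/231 ⇒ K = (25/231)/(1/462) = 50.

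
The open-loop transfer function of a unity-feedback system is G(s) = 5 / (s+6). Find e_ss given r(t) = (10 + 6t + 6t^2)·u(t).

infinity

The open loop has no poles at the origin → type 0 system. By superposition:
  • 10: e_ss = 10/(1+K_p) with K_p=5/6 → 60/11.
  • 6t: a type-0 system cannot track it, e_ss → ∞.
  • 6t^2: a type-0 system cannot track it, e_ss → ∞.
The unbounded component dominates.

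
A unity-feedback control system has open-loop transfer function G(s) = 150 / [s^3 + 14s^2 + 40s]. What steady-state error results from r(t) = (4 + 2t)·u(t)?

8/15

Factoring s from the denominator leaves a polynomial with constant term 40, so the system is type 1. Treating each term separately:
  • 4: tracked with zero error.
  • 2t: e_ss = 2/K_v with K_v=3.75 → 8/15.
Total e_ss = 8/15.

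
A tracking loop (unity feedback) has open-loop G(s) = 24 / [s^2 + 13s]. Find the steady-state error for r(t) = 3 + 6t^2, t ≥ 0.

The denominator has no term below 13s — 1 pole at s=0, type 1. Treating each term separately:
  • 3: tracked with zero error.
  • 6t^2: a type-1 system cannot track it, e_ss → ∞.
The unbounded component dominates.

infinity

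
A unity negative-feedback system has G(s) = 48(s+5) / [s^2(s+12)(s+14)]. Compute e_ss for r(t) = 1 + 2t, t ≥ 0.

Two free integrators in G(s): this is a type 2 system. Treating each term separately:
  • 1: tracked with zero error.
  • 2t: tracked with zero error.
Total e_ss = 0.

0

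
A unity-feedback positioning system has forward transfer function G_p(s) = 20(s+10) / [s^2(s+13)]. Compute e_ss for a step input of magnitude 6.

0

The open loop has two poles at the origin → type 2 system.
K_p = ∞ for a type-2 system; e_ss to a step is zero.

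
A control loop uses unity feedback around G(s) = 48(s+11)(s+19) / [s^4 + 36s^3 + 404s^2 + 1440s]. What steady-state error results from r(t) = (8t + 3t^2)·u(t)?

infinity

Lowest-order denominator term is 1440s, so the open loop has 1 pole at the origin → type 1 system. By superposition:
  • 8t: e_ss = 8/K_v with K_v=209/30 → 240/209.
  • 3t^2: a type-1 system cannot track it, e_ss → ∞.
The unbounded component dominates.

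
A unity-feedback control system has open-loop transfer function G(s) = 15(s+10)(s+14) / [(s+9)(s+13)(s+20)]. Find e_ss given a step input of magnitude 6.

117/37

The open loop has no poles at the origin → type 0 system.
K_p = lim_{s→0} G(s) = 15·10·14 / (9·13·20) = 35/39.
e_ss = 6/(1 + K_p) = 6/(74/39) = 117/37.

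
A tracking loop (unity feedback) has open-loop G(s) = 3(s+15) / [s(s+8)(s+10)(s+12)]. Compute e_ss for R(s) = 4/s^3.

The open loop has one pole at the origin → type 1 system.
K_a = lim_{s→0} s^2·G(s) = 0; the steady-state error to this parabolic input grows without bound.

infinity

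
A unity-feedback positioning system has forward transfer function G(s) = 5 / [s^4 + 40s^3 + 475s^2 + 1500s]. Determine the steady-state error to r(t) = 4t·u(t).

Lowest-order denominator term is 1500s, so the open loop has 1 pole at the origin → type 1 system.
K_v = lim_{s→0} s·G(s) = 5 / 1500 = 1/300.
e_ss = 4/K_v = 4/(1/300) = 1200.

1200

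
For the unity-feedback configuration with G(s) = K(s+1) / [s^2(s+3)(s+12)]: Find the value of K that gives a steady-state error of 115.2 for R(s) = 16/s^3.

Two free integrators in G(s): this is a type 2 system.
K_a = lim_{s→0} s^2·G(s) = K·1 / (3·12) = (1/36)·K.
e_ss = 16/K_a = 115.2 ⇒ K_a = 5/36 ⇒ K = (5/36)/(1/36) = 5.

5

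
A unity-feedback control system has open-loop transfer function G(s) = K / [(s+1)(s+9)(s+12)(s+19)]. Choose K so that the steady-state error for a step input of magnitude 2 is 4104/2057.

5

System type = 0 (no poles at s=0).
K_p = lim_{s→0} G(s) = K / (1·9·12·19) = (1/2052)·K.
e_ss = 2/(1 + K_p) = 4104/2057 ⇒ 1 + (1/2052)·K = 2057/2052 ⇒ K = 5.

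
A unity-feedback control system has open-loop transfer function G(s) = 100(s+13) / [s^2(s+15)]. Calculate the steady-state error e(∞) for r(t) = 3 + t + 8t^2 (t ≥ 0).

12/65

G(s) has two factors of s in the denominator, so the system is type 2. Treating each term separately:
  • 3: tracked with zero error.
  • t: tracked with zero error.
  • 8t^2: e_ss = 16/K_a with K_a=260/3 → 12/65.
Total e_ss = 12/65.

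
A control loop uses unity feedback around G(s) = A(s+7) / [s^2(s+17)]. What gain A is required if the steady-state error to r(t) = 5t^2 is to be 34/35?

25

Two free integrators in G(s): this is a type 2 system.
K_a = lim_{s→0} s^2·G(s) = A·7 / (17) = (7/17)·A.
e_ss = 10/K_a = 34/35 ⇒ K_a = 175/17 ⇒ A = (175/17)/(7/17) = 25.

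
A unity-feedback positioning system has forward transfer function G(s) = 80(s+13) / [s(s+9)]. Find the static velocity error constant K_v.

1040/9

System type = 1 (one pole at s=0).
K_v = lim_{s→0} s·G(s) = 80·13 / (9) = 1040/9.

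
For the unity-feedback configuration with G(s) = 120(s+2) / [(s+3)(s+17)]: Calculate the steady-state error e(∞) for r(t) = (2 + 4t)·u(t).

infinity

System type = 0 (no poles at s=0). Treating each term separately:
  • 2: e_ss = 2/(1+K_p) with K_p=80/17 → 34/97.
  • 4t: a type-0 system cannot track it, e_ss → ∞.
The unbounded component dominates.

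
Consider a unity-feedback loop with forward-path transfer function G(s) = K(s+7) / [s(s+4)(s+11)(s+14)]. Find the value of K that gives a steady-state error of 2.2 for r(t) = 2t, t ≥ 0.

One free integrator in G(s): this is a type 1 system.
K_v = lim_{s→0} s·G(s) = K·7 / (4·11·14) = (1/88)·K.
e_ss = 2/K_v = 2.2 ⇒ K_v = 10/11 ⇒ K = (10/11)/(1/88) = 80.

80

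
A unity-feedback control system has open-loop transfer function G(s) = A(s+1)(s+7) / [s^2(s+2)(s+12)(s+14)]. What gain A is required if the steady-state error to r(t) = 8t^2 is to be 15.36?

50

System type = 2 (two poles at s=0).
K_a = lim_{s→0} s^2·G(s) = A·1·7 / (2·12·14) = (1/48)·A.
e_ss = 16/K_a = 15.36 ⇒ K_a = 25/24 ⇒ A = (25/24)/(1/48) = 50.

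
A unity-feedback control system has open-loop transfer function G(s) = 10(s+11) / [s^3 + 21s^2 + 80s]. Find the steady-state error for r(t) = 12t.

96/11

The denominator has no term below 80s — 1 pole at s=0, type 1.
K_v = lim_{s→0} s·G(s) = 10·11 / 80 = 1.375.
e_ss = 12/K_v = 12/1.375 = 96/11.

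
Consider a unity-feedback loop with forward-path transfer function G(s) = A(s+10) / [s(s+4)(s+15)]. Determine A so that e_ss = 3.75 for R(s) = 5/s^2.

G(s) has one factor of s in the denominator, so the system is type 1.
K_v = lim_{s→0} s·G(s) = A·10 / (4·15) = (1/6)·A.
e_ss = 5/K_v = 3.75 ⇒ K_v = 4/3 ⇒ A = (4/3)/(1/6) = 8.

8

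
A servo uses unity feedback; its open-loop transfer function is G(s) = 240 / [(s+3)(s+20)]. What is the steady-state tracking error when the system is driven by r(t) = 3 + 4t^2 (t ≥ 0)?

infinity

The open loop has no poles at the origin → type 0 system. By superposition:
  • 3: e_ss = 3/(1+K_p) with K_p=4 → 0.6.
  • 4t^2: a type-0 system cannot track it, e_ss → ∞.
The unbounded component dominates.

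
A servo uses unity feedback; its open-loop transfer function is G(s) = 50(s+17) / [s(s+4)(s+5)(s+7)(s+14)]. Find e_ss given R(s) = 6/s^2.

The open loop has one pole at the origin → type 1 system.
K_v = lim_{s→0} s·G(s) = 50·17 / (4·5·7·14) = 85/196.
e_ss = 6/K_v = 6/(85/196) = 1176/85.

1176/85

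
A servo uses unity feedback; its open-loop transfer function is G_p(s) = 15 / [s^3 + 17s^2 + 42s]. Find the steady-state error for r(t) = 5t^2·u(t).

The denominator has no term below 42s — 1 pole at s=0, type 1.
For a type-1 system K_a = 0, so e_ss to a parabolic input is unbounded.

infinity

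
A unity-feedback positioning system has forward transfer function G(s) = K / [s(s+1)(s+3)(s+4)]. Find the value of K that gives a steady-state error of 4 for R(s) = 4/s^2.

12

One free integrator in G(s): this is a type 1 system.
K_v = lim_{s→0} s·G(s) = K / (1·3·4) = (1/12)·K.
e_ss = 4/K_v = 4 ⇒ K_v = 1 ⇒ K = 1/(1/12) = 12.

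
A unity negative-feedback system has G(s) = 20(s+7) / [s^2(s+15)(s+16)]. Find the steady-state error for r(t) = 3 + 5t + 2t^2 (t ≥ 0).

Two free integrators in G(s): this is a type 2 system. Taking each input component in turn:
  • 3: tracked with zero error.
  • 5t: tracked with zero error.
  • 2t^2: e_ss = 4/K_a with K_a=7/12 → 48/7.
Total e_ss = 48/7.

48/7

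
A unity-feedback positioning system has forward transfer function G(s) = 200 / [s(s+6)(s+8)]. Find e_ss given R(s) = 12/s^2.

2.88

The open loop has one pole at the origin → type 1 system.
K_v = lim_{s→0} s·G(s) = 200 / (6·8) = 25/6.
e_ss = 12/K_v = 12/(25/6) = 2.88.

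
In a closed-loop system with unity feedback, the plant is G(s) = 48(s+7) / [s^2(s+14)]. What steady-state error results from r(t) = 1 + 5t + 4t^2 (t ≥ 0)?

1/3

Two free integrators in G(s): this is a type 2 system. Taking each input component in turn:
  • 1: tracked with zero error.
  • 5t: tracked with zero error.
  • 4t^2: e_ss = 8/K_a with K_a=24 → 1/3.
Total e_ss = 1/3.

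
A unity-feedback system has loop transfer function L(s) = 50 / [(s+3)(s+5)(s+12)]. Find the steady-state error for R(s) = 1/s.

18/23

System type = 0 (no poles at s=0).
K_p = lim_{s→0} L(s) = 50 / (3·5·12) = 5/18.
e_ss = 1/(1 + K_p) = 1/(23/18) = 18/23.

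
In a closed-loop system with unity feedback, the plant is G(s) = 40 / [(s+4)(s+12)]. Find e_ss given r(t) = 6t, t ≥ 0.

System type = 0 (no poles at s=0).
K_v = lim_{s→0} s·G(s) = 0; the steady-state error to this ramp input grows without bound.

infinity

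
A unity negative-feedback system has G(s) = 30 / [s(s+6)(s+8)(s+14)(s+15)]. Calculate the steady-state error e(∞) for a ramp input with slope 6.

System type = 1 (one pole at s=0).
K_v = lim_{s→0} s·G(s) = 30 / (6·8·14·15) = 1/336.
e_ss = 6/K_v = 6/(1/336) = 2016.

2016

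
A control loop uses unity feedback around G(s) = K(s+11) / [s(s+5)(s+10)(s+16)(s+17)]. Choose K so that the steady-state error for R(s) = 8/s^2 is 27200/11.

4

System type = 1 (one pole at s=0).
K_v = lim_{s→0} s·G(s) = K·11 / (5·10·16·17) = (11/13600)·K.
e_ss = 8/K_v = 27200/11 ⇒ K_v = 11/3400 ⇒ K = (11/3400)/(11/13600) = 4.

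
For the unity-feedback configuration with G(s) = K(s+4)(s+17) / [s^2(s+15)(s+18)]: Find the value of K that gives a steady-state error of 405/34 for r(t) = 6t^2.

4

Two free integrators in G(s): this is a type 2 system.
K_a = lim_{s→0} s^2·G(s) = K·4·17 / (15·18) = (34/135)·K.
e_ss = 12/K_a = 405/34 ⇒ K_a = 136/135 ⇒ K = (136/135)/(34/135) = 4.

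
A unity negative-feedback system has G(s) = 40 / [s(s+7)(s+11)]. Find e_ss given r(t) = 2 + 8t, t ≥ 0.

15.4

G(s) has one factor of s in the denominator, so the system is type 1. By superposition:
  • 2: tracked with zero error.
  • 8t: e_ss = 8/K_v with K_v=40/77 → 15.4.
Total e_ss = 15.4.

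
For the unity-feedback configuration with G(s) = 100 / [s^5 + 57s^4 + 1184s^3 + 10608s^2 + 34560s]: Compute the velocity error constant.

5/1728

The denominator has no term below 34560s — 1 pole at s=0, type 1.
K_v = lim_{s→0} s·G(s) = 100 / 34560 = 5/1728.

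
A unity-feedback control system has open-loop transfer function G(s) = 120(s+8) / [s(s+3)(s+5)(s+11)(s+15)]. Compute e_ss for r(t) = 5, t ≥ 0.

System type = 1 (one pole at s=0).
A type-1 system has K_p = ∞, so it tracks a step input with zero steady-state error.

0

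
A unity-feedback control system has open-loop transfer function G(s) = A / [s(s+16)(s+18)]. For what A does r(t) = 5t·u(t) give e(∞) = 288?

G(s) has one factor of s in the denominator, so the system is type 1.
K_v = lim_{s→0} s·G(s) = A / (16·18) = (1/288)·A.
e_ss = 5/K_v = 288 ⇒ K_v = 5/288 ⇒ A = (5/288)/(1/288) = 5.

5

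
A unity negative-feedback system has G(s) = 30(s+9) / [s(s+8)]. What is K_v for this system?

G(s) has one factor of s in the denominator, so the system is type 1.
K_v = lim_{s→0} s·G(s) = 30·9 / (8) = 33.75.

33.75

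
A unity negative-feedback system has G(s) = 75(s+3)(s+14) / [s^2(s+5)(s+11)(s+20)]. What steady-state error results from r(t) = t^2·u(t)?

System type = 2 (two poles at s=0).
K_a = lim_{s→0} s^2·G(s) = 75·3·14 / (5·11·20) = 63/22.
r(t) = t^2 gives R(s) = 2/s^3.
e_ss = 2/K_a = 2/(63/22) = 44/63.

44/63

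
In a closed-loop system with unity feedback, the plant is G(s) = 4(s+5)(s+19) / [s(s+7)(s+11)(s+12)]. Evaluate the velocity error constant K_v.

The open loop has one pole at the origin → type 1 system.
K_v = lim_{s→0} s·G(s) = 4·5·19 / (7·11·12) = 95/231.

95/231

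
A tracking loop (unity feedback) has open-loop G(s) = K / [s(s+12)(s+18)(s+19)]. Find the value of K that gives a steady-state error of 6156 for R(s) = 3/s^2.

The open loop has one pole at the origin → type 1 system.
K_v = lim_{s→0} s·G(s) = K / (12·18·19) = (1/4104)·K.
e_ss = 3/K_v = 6156 ⇒ K_v = 1/2052 ⇒ K = (1/2052)/(1/4104) = 2.

2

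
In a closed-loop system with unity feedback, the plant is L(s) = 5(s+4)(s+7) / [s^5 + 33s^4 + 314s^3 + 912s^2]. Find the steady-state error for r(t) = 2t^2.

Factoring s^2 from the denominator leaves a polynomial with constant term 912, so the system is type 2.
K_a = lim_{s→0} s^2·L(s) = 5·4·7 / 912 = 35/228.
r(t) = 2t^2 gives R(s) = 4/s^3.
e_ss = 4/K_a = 4/(35/228) = 912/35.

912/35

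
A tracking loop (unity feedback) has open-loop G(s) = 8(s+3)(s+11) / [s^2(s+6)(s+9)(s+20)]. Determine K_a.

11/45

G(s) has two factors of s in the denominator, so the system is type 2.
K_a = lim_{s→0} s^2·G(s) = 8·3·11 / (6·9·20) = 11/45.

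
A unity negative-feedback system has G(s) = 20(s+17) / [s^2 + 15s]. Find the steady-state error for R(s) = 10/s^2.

15/34

Lowest-order denominator term is 15s, so the open loop has 1 pole at the origin → type 1 system.
K_v = lim_{s→0} s·G(s) = 20·17 / 15 = 68/3.
e_ss = 10/K_v = 10/(68/3) = 15/34.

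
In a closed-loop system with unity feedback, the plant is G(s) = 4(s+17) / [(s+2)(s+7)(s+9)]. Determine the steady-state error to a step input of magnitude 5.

315/97

G(s) has no factors of s in the denominator, so the system is type 0.
K_p = lim_{s→0} G(s) = 4·17 / (2·7·9) = 34/63.
e_ss = 5/(1 + K_p) = 5/(97/63) = 315/97.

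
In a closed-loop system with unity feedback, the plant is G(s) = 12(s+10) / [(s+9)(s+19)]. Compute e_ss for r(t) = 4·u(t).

228/97

The open loop has no poles at the origin → type 0 system.
K_p = lim_{s→0} G(s) = 12·10 / (9·19) = 40/57.
e_ss = 4/(1 + K_p) = 4/(97/57) = 228/97.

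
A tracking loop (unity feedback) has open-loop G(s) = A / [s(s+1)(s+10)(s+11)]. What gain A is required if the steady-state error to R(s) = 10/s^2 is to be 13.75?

80

One free integrator in G(s): this is a type 1 system.
K_v = lim_{s→0} s·G(s) = A / (1·10·11) = (1/110)·A.
e_ss = 10/K_v = 13.75 ⇒ K_v = 8/11 ⇒ A = (8/11)/(1/110) = 80.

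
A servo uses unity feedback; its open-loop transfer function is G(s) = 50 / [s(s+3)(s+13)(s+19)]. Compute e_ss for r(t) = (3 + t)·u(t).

One free integrator in G(s): this is a type 1 system. By superposition:
  • 3: tracked with zero error.
  • t: e_ss = 1/K_v with K_v=50/741 → 14.82.
Total e_ss = 14.82.

14.82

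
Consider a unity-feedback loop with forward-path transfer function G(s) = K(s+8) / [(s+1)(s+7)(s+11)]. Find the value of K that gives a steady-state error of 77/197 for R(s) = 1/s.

The open loop has no poles at the origin → type 0 system.
K_p = lim_{s→0} G(s) = K·8 / (1·7·11) = (8/77)·K.
e_ss = 1/(1 + K_p) = 77/197 ⇒ 1 + (8/77)·K = 197/77 ⇒ K = 15.

15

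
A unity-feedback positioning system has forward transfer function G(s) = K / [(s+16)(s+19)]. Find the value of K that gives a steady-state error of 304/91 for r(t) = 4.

The open loop has no poles at the origin → type 0 system.
K_p = lim_{s→0} G(s) = K / (16·19) = (1/304)·K.
e_ss = 4/(1 + K_p) = 304/91 ⇒ 1 + (1/304)·K = 91/76 ⇒ K = 60.

60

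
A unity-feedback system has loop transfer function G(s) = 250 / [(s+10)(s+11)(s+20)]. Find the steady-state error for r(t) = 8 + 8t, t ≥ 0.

The open loop has no poles at the origin → type 0 system. Taking each input component in turn:
  • 8: e_ss = 8/(1+K_p) with K_p=5/44 → 352/49.
  • 8t: a type-0 system cannot track it, e_ss → ∞.
The unbounded component dominates.

infinity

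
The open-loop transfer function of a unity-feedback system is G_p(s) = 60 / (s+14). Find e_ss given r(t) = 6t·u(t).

No free integrators in G_p(s): this is a type 0 system.
K_v = lim_{s→0} s·G_p(s) = 0; the steady-state error to this ramp input grows without bound.

infinity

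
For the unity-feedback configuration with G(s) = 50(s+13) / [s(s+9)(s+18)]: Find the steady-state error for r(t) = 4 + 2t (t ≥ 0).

The open loop has one pole at the origin → type 1 system. By superposition:
  • 4: tracked with zero error.
  • 2t: e_ss = 2/K_v with K_v=325/81 → 162/325.
Total e_ss = 162/325.

162/325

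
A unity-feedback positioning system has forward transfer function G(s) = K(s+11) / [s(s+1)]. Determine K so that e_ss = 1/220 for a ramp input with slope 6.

120

One free integrator in G(s): this is a type 1 system.
K_v = lim_{s→0} s·G(s) = K·11 / (1) = 11·K.
e_ss = 6/K_v = 1/220 ⇒ K_v = 1320 ⇒ K = 1320/11 = 120.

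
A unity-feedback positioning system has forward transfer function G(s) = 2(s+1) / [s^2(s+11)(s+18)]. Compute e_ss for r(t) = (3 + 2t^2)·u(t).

System type = 2 (two poles at s=0). Treating each term separately:
  • 3: tracked with zero error.
  • 2t^2: e_ss = 4/K_a with K_a=1/99 → 396.
Total e_ss = 396.

396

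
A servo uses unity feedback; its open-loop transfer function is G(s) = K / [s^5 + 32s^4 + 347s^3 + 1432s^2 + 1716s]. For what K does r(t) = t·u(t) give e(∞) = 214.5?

Lowest-order denominator term is 1716s, so the open loop has 1 pole at the origin → type 1 system.
K_v = lim_{s→0} s·G(s) = K / 1716 = (1/1716)·K.
e_ss = 1/K_v = 214.5 ⇒ K_v = 2/429 ⇒ K = (2/429)/(1/1716) = 8.

8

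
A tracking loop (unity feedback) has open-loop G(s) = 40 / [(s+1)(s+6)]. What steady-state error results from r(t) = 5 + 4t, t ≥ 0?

infinity

No free integrators in G(s): this is a type 0 system. Treating each term separately:
  • 5: e_ss = 5/(1+K_p) with K_p=20/3 → 15/23.
  • 4t: a type-0 system cannot track it, e_ss → ∞.
The unbounded component dominates.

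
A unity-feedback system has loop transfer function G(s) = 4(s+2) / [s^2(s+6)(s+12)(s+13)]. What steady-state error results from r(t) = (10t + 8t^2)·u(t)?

1872

G(s) has two factors of s in the denominator, so the system is type 2. Treating each term separately:
  • 10t: tracked with zero error.
  • 8t^2: e_ss = 16/K_a with K_a=1/117 → 1872.
Total e_ss = 1872.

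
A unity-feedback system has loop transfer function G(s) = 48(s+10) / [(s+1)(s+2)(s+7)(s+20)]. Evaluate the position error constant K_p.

12/7

No free integrators in G(s): this is a type 0 system.
K_p = lim_{s→0} G(s) = 48·10 / (1·2·7·20) = 12/7.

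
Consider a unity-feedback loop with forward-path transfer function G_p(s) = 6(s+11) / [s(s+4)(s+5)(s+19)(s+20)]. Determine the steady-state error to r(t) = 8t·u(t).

System type = 1 (one pole at s=0).
K_v = lim_{s→0} s·G_p(s) = 6·11 / (4·5·19·20) = 33/3800.
e_ss = 8/K_v = 8/(33/3800) = 30400/33.

30400/33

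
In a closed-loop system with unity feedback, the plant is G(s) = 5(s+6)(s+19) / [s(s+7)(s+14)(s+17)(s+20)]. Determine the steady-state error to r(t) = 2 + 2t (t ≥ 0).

6664/57

The open loop has one pole at the origin → type 1 system. Treating each term separately:
  • 2: tracked with zero error.
  • 2t: e_ss = 2/K_v with K_v=57/3332 → 6664/57.
Total e_ss = 6664/57.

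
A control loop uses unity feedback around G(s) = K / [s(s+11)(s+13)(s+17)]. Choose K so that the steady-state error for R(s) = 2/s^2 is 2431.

The open loop has one pole at the origin → type 1 system.
K_v = lim_{s→0} s·G(s) = K / (11·13·17) = (1/2431)·K.
e_ss = 2/K_v = 2431 ⇒ K_v = 2/2431 ⇒ K = (2/2431)/(1/2431) = 2.

2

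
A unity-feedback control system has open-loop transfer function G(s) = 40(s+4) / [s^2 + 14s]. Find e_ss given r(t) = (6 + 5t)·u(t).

0.4375

The denominator has no term below 14s — 1 pole at s=0, type 1. By superposition:
  • 6: tracked with zero error.
  • 5t: e_ss = 5/K_v with K_v=80/7 → 0.4375.
Total e_ss = 0.4375.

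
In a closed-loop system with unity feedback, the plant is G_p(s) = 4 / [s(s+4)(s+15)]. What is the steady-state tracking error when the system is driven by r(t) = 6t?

G_p(s) has one factor of s in the denominator, so the system is type 1.
K_v = lim_{s→0} s·G_p(s) = 4 / (4·15) = 1/15.
e_ss = 6/K_v = 6/(1/15) = 90.

90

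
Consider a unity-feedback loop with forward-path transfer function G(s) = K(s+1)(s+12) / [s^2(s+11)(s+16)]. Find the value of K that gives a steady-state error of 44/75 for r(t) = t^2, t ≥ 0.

The open loop has two poles at the origin → type 2 system.
K_a = lim_{s→0} s^2·G(s) = K·1·12 / (11·16) = (3/44)·K.
e_ss = 2/K_a = 44/75 ⇒ K_a = 75/22 ⇒ K = (75/22)/(3/44) = 50.

50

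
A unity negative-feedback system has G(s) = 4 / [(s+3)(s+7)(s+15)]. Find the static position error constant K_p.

4/315

System type = 0 (no poles at s=0).
K_p = lim_{s→0} G(s) = 4 / (3·7·15) = 4/315.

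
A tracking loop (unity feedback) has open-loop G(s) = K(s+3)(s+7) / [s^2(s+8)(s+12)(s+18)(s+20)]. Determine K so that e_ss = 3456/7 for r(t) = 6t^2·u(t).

40

The open loop has two poles at the origin → type 2 system.
K_a = lim_{s→0} s^2·G(s) = K·3·7 / (8·12·18·20) = (7/11520)·K.
e_ss = 12/K_a = 3456/7 ⇒ K_a = 7/288 ⇒ K = (7/288)/(7/11520) = 40.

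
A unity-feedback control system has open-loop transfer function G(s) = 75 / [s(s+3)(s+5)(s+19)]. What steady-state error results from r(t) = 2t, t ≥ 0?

7.6

One free integrator in G(s): this is a type 1 system.
K_v = lim_{s→0} s·G(s) = 75 / (3·5·19) = 5/19.
e_ss = 2/K_v = 2/(5/19) = 7.6.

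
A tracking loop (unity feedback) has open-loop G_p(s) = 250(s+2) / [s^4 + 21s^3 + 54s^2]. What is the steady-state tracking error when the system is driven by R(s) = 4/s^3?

0.432

The denominator has no term below 54s^2 — 2 poles at s=0, type 2.
K_a = lim_{s→0} s^2·G_p(s) = 250·2 / 54 = 250/27.
r(t) = 2t^2 gives R(s) = 4/s^3.
e_ss = 4/K_a = 4/(250/27) = 0.432.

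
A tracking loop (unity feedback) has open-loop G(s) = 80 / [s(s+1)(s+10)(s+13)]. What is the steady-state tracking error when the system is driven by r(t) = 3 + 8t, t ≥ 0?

One free integrator in G(s): this is a type 1 system. Taking each input component in turn:
  • 3: tracked with zero error.
  • 8t: e_ss = 8/K_v with K_v=8/13 → 13.
Total e_ss = 13.

13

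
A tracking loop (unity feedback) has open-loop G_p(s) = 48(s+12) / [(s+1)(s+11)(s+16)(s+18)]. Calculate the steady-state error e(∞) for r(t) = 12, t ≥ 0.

No free integrators in G_p(s): this is a type 0 system.
K_p = lim_{s→0} G_p(s) = 48·12 / (1·11·16·18) = 2/11.
e_ss = 12/(1 + K_p) = 12/(13/11) = 132/13.

132/13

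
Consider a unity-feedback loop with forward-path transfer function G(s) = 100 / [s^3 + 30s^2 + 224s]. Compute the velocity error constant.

The denominator has no term below 224s — 1 pole at s=0, type 1.
K_v = lim_{s→0} s·G(s) = 100 / 224 = 25/56.

25/56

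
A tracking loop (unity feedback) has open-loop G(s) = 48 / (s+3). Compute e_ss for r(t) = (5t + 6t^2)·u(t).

System type = 0 (no poles at s=0). By superposition:
  • 5t: a type-0 system cannot track it, e_ss → ∞.
  • 6t^2: a type-0 system cannot track it, e_ss → ∞.
The unbounded component dominates.

infinity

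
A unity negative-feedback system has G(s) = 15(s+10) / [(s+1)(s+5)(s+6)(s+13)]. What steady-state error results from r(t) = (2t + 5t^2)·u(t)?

The open loop has no poles at the origin → type 0 system. By superposition:
  • 2t: a type-0 system cannot track it, e_ss → ∞.
  • 5t^2: a type-0 system cannot track it, e_ss → ∞.
The unbounded component dominates.

infinity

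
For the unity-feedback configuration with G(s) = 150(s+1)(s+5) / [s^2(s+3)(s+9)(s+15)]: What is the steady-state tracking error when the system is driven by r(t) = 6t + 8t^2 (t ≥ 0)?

Two free integrators in G(s): this is a type 2 system. Taking each input component in turn:
  • 6t: tracked with zero error.
  • 8t^2: e_ss = 16/K_a with K_a=50/27 → 8.64.
Total e_ss = 8.64.

8.64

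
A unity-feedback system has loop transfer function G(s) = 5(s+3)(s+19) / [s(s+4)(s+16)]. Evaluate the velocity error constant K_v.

285/64

System type = 1 (one pole at s=0).
K_v = lim_{s→0} s·G(s) = 5·3·19 / (4·16) = 285/64.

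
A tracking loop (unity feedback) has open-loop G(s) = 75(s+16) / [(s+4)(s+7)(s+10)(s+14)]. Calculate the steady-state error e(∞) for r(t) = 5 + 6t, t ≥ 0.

System type = 0 (no poles at s=0). Treating each term separately:
  • 5: e_ss = 5/(1+K_p) with K_p=15/49 → 245/64.
  • 6t: a type-0 system cannot track it, e_ss → ∞.
The unbounded component dominates.

infinity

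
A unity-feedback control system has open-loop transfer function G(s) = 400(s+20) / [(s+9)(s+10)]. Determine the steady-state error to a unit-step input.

System type = 0 (no poles at s=0).
K_p = lim_{s→0} G(s) = 400·20 / (9·10) = 800/9.
e_ss = 1/(1 + K_p) = 1/(809/9) = 9/809.

9/809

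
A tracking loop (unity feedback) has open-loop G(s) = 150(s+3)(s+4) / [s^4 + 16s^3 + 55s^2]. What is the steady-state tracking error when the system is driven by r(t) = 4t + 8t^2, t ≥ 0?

22/45

The denominator has no term below 55s^2 — 2 poles at s=0, type 2. Taking each input component in turn:
  • 4t: tracked with zero error.
  • 8t^2: e_ss = 16/K_a with K_a=360/11 → 22/45.
Total e_ss = 22/45.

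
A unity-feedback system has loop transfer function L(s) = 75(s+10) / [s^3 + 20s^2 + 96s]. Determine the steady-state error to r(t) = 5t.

Lowest-order denominator term is 96s, so the open loop has 1 pole at the origin → type 1 system.
K_v = lim_{s→0} s·L(s) = 75·10 / 96 = 7.8125.
e_ss = 5/K_v = 5/7.8125 = 0.64.

0.64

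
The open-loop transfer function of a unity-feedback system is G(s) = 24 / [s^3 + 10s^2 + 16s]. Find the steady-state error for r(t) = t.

Lowest-order denominator term is 16s, so the open loop has 1 pole at the origin → type 1 system.
K_v = lim_{s→0} s·G(s) = 24 / 16 = 1.5.
e_ss = 1/K_v = 1/1.5 = 2/3.

2/3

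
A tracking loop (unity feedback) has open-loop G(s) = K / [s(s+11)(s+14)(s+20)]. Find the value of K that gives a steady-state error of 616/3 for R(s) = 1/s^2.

The open loop has one pole at the origin → type 1 system.
K_v = lim_{s→0} s·G(s) = K / (11·14·20) = (1/3080)·K.
e_ss = 1/K_v = 616/3 ⇒ K_v = 3/616 ⇒ K = (3/616)/(1/3080) = 15.

15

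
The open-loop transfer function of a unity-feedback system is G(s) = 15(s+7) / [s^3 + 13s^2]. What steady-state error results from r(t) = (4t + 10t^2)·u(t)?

Factoring s^2 from the denominator leaves a polynomial with constant term 13, so the system is type 2. Taking each input component in turn:
  • 4t: tracked with zero error.
  • 10t^2: e_ss = 20/K_a with K_a=105/13 → 52/21.
Total e_ss = 52/21.

52/21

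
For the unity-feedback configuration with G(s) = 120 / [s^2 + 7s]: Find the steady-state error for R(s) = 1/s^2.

7/120

Lowest-order denominator term is 7s, so the open loop has 1 pole at the origin → type 1 system.
K_v = lim_{s→0} s·G(s) = 120 / 7 = 120/7.
e_ss = 1/K_v = 1/(120/7) = 7/120.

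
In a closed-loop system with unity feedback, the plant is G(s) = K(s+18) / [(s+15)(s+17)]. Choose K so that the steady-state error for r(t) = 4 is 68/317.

No free integrators in G(s): this is a type 0 system.
K_p = lim_{s→0} G(s) = K·18 / (15·17) = (6/85)·K.
e_ss = 4/(1 + K_p) = 68/317 ⇒ 1 + (6/85)·K = 317/17 ⇒ K = 250.

250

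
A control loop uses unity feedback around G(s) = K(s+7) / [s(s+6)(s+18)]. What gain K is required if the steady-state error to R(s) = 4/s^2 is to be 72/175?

150

G(s) has one factor of s in the denominator, so the system is type 1.
K_v = lim_{s→0} s·G(s) = K·7 / (6·18) = (7/108)·K.
e_ss = 4/K_v = 72/175 ⇒ K_v = 175/18 ⇒ K = (175/18)/(7/108) = 150.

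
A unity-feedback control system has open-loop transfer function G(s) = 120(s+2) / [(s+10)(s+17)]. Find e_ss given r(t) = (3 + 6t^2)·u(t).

System type = 0 (no poles at s=0). Treating each term separately:
  • 3: e_ss = 3/(1+K_p) with K_p=24/17 → 51/41.
  • 6t^2: a type-0 system cannot track it, e_ss → ∞.
The unbounded component dominates.

infinity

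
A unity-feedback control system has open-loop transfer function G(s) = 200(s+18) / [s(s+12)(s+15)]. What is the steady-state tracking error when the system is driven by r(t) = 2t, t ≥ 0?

One free integrator in G(s): this is a type 1 system.
K_v = lim_{s→0} s·G(s) = 200·18 / (12·15) = 20.
e_ss = 2/K_v = 2/20 = 0.1.

0.1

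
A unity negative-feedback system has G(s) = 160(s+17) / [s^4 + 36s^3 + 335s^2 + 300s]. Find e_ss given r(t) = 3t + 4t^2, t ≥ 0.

infinity

Factoring s from the denominator leaves a polynomial with constant term 300, so the system is type 1. By superposition:
  • 3t: e_ss = 3/K_v with K_v=136/15 → 45/136.
  • 4t^2: a type-1 system cannot track it, e_ss → ∞.
The unbounded component dominates.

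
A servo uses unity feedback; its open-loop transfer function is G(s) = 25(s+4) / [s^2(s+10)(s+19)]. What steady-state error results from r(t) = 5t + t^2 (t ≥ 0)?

The open loop has two poles at the origin → type 2 system. Taking each input component in turn:
  • 5t: tracked with zero error.
  • t^2: e_ss = 2/K_a with K_a=10/19 → 3.8.
Total e_ss = 3.8.

3.8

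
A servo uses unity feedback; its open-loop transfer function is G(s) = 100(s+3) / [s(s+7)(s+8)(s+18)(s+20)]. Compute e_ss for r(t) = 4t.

268.8

The open loop has one pole at the origin → type 1 system.
K_v = lim_{s→0} s·G(s) = 100·3 / (7·8·18·20) = 5/336.
e_ss = 4/K_v = 4/(5/336) = 268.8.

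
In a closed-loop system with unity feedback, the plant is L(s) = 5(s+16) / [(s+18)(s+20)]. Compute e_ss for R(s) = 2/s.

18/11

The open loop has no poles at the origin → type 0 system.
K_p = lim_{s→0} L(s) = 5·16 / (18·20) = 2/9.
e_ss = 2/(1 + K_p) = 2/(11/9) = 18/11.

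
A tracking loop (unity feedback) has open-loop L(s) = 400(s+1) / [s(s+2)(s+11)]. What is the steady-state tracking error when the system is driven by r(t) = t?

0.055

L(s) has one factor of s in the denominator, so the system is type 1.
K_v = lim_{s→0} s·L(s) = 400·1 / (2·11) = 200/11.
e_ss = 1/K_v = 1/(200/11) = 0.055.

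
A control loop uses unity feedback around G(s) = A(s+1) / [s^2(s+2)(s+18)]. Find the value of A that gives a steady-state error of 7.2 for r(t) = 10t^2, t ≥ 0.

Two free integrators in G(s): this is a type 2 system.
K_a = lim_{s→0} s^2·G(s) = A·1 / (2·18) = (1/36)·A.
e_ss = 20/K_a = 7.2 ⇒ K_a = 25/9 ⇒ A = (25/9)/(1/36) = 100.

100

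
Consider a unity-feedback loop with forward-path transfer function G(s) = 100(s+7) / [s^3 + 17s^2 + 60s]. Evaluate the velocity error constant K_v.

35/3

Lowest-order denominator term is 60s, so the open loop has 1 pole at the origin → type 1 system.
K_v = lim_{s→0} s·G(s) = 100·7 / 60 = 35/3.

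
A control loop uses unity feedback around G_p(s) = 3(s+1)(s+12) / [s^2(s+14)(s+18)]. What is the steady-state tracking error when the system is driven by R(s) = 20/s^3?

System type = 2 (two poles at s=0).
K_a = lim_{s→0} s^2·G_p(s) = 3·1·12 / (14·18) = 1/7.
r(t) = 10t^2 gives R(s) = 20/s^3.
e_ss = 20/K_a = 20/(1/7) = 140.

140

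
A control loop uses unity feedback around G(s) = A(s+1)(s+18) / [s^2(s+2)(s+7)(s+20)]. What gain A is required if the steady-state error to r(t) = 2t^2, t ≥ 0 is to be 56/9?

10

System type = 2 (two poles at s=0).
K_a = lim_{s→0} s^2·G(s) = A·1·18 / (2·7·20) = (9/140)·A.
e_ss = 4/K_a = 56/9 ⇒ K_a = 9/14 ⇒ A = (9/14)/(9/140) = 10.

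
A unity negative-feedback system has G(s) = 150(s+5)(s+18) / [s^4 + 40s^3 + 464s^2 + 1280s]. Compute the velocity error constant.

Factoring s from the denominator leaves a polynomial with constant term 1280, so the system is type 1.
K_v = lim_{s→0} s·G(s) = 150·5·18 / 1280 = 675/64.

675/64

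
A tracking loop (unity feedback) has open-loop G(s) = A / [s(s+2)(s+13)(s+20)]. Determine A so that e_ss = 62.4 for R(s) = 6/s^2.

G(s) has one factor of s in the denominator, so the system is type 1.
K_v = lim_{s→0} s·G(s) = A / (2·13·20) = (1/520)·A.
e_ss = 6/K_v = 62.4 ⇒ K_v = 5/52 ⇒ A = (5/52)/(1/520) = 50.

50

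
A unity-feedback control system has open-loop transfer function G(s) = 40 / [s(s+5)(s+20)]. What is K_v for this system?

G(s) has one factor of s in the denominator, so the system is type 1.
K_v = lim_{s→0} s·G(s) = 40 / (5·20) = 0.4.

0.4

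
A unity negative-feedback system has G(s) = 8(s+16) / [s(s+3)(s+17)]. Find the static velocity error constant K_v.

G(s) has one factor of s in the denominator, so the system is type 1.
K_v = lim_{s→0} s·G(s) = 8·16 / (3·17) = 128/51.

128/51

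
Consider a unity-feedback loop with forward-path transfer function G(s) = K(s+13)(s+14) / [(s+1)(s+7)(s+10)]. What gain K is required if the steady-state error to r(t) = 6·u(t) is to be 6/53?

System type = 0 (no poles at s=0).
K_p = lim_{s→0} G(s) = K·13·14 / (1·7·10) = 2.6·K.
e_ss = 6/(1 + K_p) = 6/53 ⇒ 1 + 2.6·K = 53 ⇒ K = 20.

20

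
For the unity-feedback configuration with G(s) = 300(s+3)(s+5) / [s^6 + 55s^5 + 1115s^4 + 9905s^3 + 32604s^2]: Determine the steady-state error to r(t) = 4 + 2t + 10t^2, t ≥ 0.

Factoring s^2 from the denominator leaves a polynomial with constant term 32604, so the system is type 2. Taking each input component in turn:
  • 4: tracked with zero error.
  • 2t: tracked with zero error.
  • 10t^2: e_ss = 20/K_a with K_a=375/2717 → 10868/75.
Total e_ss = 10868/75.

10868/75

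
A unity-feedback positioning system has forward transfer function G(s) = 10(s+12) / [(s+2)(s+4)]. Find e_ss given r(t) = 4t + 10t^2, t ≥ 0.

infinity

System type = 0 (no poles at s=0). By superposition:
  • 4t: a type-0 system cannot track it, e_ss → ∞.
  • 10t^2: a type-0 system cannot track it, e_ss → ∞.
The unbounded component dominates.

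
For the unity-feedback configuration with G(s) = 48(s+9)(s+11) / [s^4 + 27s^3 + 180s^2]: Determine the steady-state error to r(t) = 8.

0

Lowest-order denominator term is 180s^2, so the open loop has 2 poles at the origin → type 2 system.
A type-2 system has K_p = ∞, so it tracks a step input with zero steady-state error.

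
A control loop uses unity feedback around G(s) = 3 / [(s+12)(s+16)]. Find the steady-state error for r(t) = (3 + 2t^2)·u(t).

infinity

G(s) has no factors of s in the denominator, so the system is type 0. Treating each term separately:
  • 3: e_ss = 3/(1+K_p) with K_p=1/64 → 192/65.
  • 2t^2: a type-0 system cannot track it, e_ss → ∞.
The unbounded component dominates.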